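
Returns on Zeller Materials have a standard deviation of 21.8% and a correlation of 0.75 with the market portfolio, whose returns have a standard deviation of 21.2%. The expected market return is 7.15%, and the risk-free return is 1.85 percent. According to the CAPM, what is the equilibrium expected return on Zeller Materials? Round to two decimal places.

β = ρ × σ_i / σ_m = 0.75 × 21.8% / 21.2% = 0.7712
MRP = 7.15% − 1.85% = 5.30%
E(R) = 1.85% + 0.7712 × 5.30% = 5.94%

5.94%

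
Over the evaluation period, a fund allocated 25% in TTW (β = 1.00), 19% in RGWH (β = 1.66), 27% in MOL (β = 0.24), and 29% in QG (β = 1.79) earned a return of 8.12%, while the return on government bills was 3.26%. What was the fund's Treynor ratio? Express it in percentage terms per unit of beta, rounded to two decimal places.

4.23%

β_P = 0.25×1.00 + 0.19×1.66 + 0.27×0.24 + 0.29×1.79 = 1.1493
Treynor = (R_P − R_f) / β_P = (8.12% − 3.26%) / 1.1493 = 4.86% / 1.1493 = 4.23%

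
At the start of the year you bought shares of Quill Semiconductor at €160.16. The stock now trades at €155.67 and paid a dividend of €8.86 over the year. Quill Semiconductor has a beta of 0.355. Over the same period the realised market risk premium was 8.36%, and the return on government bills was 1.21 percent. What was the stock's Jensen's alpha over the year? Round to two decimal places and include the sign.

Realised HPR = (P1 + D1 − P0) / P0 = (155.67 + 8.86 − 160.16) / 160.16 = 4.37 / 160.16 = 2.7285%
CAPM required = R_f + β·MRP = 1.21% + 0.355 × 8.36% = 4.17780%
α = realised − required = 2.7285% − 4.17780% = -1.45%

-1.45%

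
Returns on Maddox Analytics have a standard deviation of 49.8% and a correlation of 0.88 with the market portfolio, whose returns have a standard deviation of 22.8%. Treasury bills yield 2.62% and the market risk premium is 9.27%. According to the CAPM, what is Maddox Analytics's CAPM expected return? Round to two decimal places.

β = ρ × σ_i / σ_m = 0.88 × 49.8% / 22.8% = 1.9221
E(R) = 2.62% + 1.9221 × 9.27% = 20.44%

20.44%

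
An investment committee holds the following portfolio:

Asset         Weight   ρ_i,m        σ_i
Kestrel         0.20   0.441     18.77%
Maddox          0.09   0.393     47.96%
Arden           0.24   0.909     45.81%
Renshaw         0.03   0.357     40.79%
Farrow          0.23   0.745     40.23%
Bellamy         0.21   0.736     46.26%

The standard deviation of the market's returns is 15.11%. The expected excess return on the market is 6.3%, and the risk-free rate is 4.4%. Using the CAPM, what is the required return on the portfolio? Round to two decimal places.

16.00%

β_Kestrel = 0.441 × 18.77% / 15.11% = 0.5478
β_Maddox = 0.393 × 47.96% / 15.11% = 1.2474
β_Arden = 0.909 × 45.81% / 15.11% = 2.7559
β_Renshaw = 0.357 × 40.79% / 15.11% = 0.9637
β_Farrow = 0.745 × 40.23% / 15.11% = 1.9835
β_Bellamy = 0.736 × 46.26% / 15.11% = 2.2533
β_P = Σ w_i β_i = 0.20×0.5478 + 0.09×1.2474 + 0.24×2.7559 + 0.03×0.9637 + 0.23×1.9835 + 0.21×2.2533 = 1.8416
E(R_P) = R_f + β_P × MRP = 4.4% + 1.8416 × 6.3% = 16.00%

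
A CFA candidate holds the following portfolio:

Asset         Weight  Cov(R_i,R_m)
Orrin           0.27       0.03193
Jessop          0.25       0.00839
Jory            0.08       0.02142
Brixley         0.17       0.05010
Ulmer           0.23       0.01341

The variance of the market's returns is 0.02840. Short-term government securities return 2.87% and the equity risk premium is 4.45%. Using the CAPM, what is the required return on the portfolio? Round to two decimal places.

6.64%

β_Orrin = 0.03193 / 0.02840 = 1.1243
β_Jessop = 0.00839 / 0.02840 = 0.2954
β_Jory = 0.02142 / 0.02840 = 0.7542
β_Brixley = 0.05010 / 0.02840 = 1.7641
β_Ulmer = 0.01341 / 0.02840 = 0.4722
β_P = Σ w_i β_i = 0.27×1.1243 + 0.25×0.2954 + 0.08×0.7542 + 0.17×1.7641 + 0.23×0.4722 = 0.8463
E(R_P) = R_f + β_P × MRP = 2.87% + 0.8463 × 4.45% = 6.64%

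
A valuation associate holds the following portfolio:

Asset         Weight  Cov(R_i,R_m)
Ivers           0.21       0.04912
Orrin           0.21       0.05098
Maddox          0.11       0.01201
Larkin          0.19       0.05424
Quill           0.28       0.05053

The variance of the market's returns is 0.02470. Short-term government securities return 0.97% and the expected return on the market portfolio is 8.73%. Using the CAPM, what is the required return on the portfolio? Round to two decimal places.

β_Ivers = 0.04912 / 0.02470 = 1.9887
β_Orrin = 0.05098 / 0.02470 = 2.0640
β_Maddox = 0.01201 / 0.02470 = 0.4862
β_Larkin = 0.05424 / 0.02470 = 2.1960
β_Quill = 0.05053 / 0.02470 = 2.0457
β_P = Σ w_i β_i = 0.21×1.9887 + 0.21×2.0640 + 0.11×0.4862 + 0.19×2.1960 + 0.28×2.0457 = 1.8946
MRP = 8.73% − 0.97% = 7.76%
E(R_P) = R_f + β_P × MRP = 0.97% + 1.8946 × 7.76% = 15.67%

15.67%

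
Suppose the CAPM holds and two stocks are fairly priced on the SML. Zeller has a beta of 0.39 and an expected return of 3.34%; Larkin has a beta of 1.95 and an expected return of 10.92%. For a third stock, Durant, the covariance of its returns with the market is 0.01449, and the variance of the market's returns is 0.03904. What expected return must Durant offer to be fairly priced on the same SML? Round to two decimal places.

3.25%

MRP = (10.92% − 3.34%) / (1.95 − 0.39) = 4.8590%
R_f = 3.34% − 0.39 × 4.8590% = 1.4450%
β_Durant = Cov / Var(R_m) = 0.01449 / 0.03904 = 0.3712
E(R_Durant) = R_f + β × MRP = 1.4450% + 0.3712 × 4.8590% = 3.25%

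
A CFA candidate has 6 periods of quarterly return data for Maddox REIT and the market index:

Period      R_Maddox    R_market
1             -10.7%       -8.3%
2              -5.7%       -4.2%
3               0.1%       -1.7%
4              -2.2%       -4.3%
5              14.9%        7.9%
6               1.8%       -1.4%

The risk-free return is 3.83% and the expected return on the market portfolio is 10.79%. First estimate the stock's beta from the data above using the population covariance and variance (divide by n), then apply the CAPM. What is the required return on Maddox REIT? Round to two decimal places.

Mean R_i = (-10.7 − 5.7 + 0.1 − 2.2 + 14.9 + 1.8) / 6 = -0.3000%
Mean R_m = (-8.3 − 4.2 − 1.7 − 4.3 + 7.9 − 1.4) / 6 = -2.0000%
Σ(R_i − R̄_i)(R_m − R̄_m) = 233.6300  ⇒  Cov = 233.6300 / 6 = 38.9383
Σ(R_m − R̄_m)² = 148.2800  ⇒  Var(R_m) = 148.2800 / 6 = 24.7133
β = Cov / Var(R_m) = 38.9383 / 24.7133 = 1.5756
MRP = 10.79% − 3.83% = 6.96%
E(R) = R_f + β × MRP = 3.83% + 1.5756 × 6.96% = 14.80%

14.80%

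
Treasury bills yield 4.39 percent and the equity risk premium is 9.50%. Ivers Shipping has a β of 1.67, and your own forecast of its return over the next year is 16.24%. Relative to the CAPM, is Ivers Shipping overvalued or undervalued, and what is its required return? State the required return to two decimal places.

Required return = R_f + β·MRP = 4.39% + 1.67 × 9.50% = 20.26%
Forecast 16.24% < required 20.26% → the stock plots below the SML → overvalued.

Overvalued; required return 20.26%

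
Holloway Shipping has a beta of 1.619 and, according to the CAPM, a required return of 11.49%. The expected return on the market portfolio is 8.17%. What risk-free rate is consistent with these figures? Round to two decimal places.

2.81%

E(R) = R_f + β(E(R_m) − R_f) = R_f(1 − β) + β·E(R_m)
11.49% = R_f × (1 − 1.619) + 1.619 × 8.17%
11.49% = R_f × -0.619 + 13.22723%
R_f = (11.49% − 13.22723%) / -0.619 = 2.81%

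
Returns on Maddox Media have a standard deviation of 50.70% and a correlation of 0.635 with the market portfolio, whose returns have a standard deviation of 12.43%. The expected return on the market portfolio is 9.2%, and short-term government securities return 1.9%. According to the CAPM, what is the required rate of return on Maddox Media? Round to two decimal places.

20.81%

β = ρ × σ_i / σ_m = 0.635 × 50.70% / 12.43% = 2.5901
MRP = 9.2% − 1.9% = 7.30%
E(R) = 1.9% + 2.5901 × 7.3% = 20.81%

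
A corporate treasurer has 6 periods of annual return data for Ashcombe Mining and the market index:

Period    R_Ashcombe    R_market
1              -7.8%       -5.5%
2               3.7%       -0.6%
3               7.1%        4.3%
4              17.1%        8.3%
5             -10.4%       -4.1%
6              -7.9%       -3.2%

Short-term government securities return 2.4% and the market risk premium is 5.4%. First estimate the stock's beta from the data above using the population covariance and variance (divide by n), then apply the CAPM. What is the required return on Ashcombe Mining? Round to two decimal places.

Mean R_i = (-7.8 + 3.7 + 7.1 + 17.1 − 10.4 − 7.9) / 6 = 0.3000%
Mean R_m = (-5.5 − 0.6 + 4.3 + 8.3 − 4.1 − 3.2) / 6 = -0.1333%
Σ(R_i − R̄_i)(R_m − R̄_m) = 281.3000  ⇒  Cov = 281.3000 / 6 = 46.8833
Σ(R_m − R̄_m)² = 144.9333  ⇒  Var(R_m) = 144.9333 / 6 = 24.1556
β = Cov / Var(R_m) = 46.8833 / 24.1556 = 1.9409
E(R) = R_f + β × MRP = 2.4% + 1.9409 × 5.4% = 12.88%

12.88%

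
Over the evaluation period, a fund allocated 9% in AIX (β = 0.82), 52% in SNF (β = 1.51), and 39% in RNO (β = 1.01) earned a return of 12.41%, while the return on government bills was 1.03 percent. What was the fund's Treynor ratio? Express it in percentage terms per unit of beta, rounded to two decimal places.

β_P = 0.09×0.82 + 0.52×1.51 + 0.39×1.01 = 1.2529
Treynor = (R_P − R_f) / β_P = (12.41% − 1.03%) / 1.2529 = 11.38% / 1.2529 = 9.08%

9.08%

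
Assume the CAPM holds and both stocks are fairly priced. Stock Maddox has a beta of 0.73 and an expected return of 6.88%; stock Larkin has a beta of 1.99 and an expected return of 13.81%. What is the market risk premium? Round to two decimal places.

Both satisfy E(R) = R_f + β·MRP, so the slope of the SML is
MRP = (13.81% − 6.88%) / (1.99 − 0.73) = 6.93% / 1.26 = 5.5000%

5.50%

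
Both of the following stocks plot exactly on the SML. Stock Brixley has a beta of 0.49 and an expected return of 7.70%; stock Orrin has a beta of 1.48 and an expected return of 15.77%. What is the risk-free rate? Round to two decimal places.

3.71%

Both satisfy E(R) = R_f + β·MRP, so the slope of the SML is
MRP = (15.77% − 7.70%) / (1.48 − 0.49) = 8.07% / 0.99 = 8.1515%
R_f = E(R_Brixley) − β_Brixley·MRP = 7.70% − 0.49 × 8.1515% = 3.7058%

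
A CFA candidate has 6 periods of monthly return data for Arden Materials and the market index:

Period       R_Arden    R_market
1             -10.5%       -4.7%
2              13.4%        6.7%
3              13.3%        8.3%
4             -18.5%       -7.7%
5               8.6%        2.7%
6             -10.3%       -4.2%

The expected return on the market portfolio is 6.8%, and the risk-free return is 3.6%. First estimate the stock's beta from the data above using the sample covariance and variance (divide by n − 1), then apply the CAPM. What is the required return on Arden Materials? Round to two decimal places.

Mean R_i = (-10.5 + 13.4 + 13.3 − 18.5 + 8.6 − 10.3) / 6 = -0.6667%
Mean R_m = (-4.7 + 6.7 + 8.3 − 7.7 + 2.7 − 4.2) / 6 = 0.1833%
Σ(R_i − R̄_i)(R_m − R̄_m) = 459.1833  ⇒  Cov = 459.1833 / 5 = 91.8367
Σ(R_m − R̄_m)² = 219.8883  ⇒  Var(R_m) = 219.8883 / 5 = 43.9777
β = Cov / Var(R_m) = 91.8367 / 43.9777 = 2.0883
MRP = 6.8% − 3.6% = 3.20%
E(R) = R_f + β × MRP = 3.6% + 2.0883 × 3.2% = 10.28%

10.28%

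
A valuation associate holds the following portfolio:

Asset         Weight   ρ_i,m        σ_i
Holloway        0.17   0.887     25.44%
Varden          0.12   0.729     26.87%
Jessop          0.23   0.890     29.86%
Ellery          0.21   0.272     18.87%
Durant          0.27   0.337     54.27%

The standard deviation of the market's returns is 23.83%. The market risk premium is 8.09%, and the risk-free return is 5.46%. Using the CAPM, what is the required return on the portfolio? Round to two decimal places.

β_Holloway = 0.887 × 25.44% / 23.83% = 0.9469
β_Varden = 0.729 × 26.87% / 23.83% = 0.8220
β_Jessop = 0.890 × 29.86% / 23.83% = 1.1152
β_Ellery = 0.272 × 18.87% / 23.83% = 0.2154
β_Durant = 0.337 × 54.27% / 23.83% = 0.7675
β_P = Σ w_i β_i = 0.17×0.9469 + 0.12×0.8220 + 0.23×1.1152 + 0.21×0.2154 + 0.27×0.7675 = 0.7686
E(R_P) = R_f + β_P × MRP = 5.46% + 0.7686 × 8.09% = 11.68%

11.68%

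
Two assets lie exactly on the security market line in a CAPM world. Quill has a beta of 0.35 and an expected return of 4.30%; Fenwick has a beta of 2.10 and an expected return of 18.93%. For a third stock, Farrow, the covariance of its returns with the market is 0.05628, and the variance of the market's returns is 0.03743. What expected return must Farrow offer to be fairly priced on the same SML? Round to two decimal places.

13.94%

MRP = (18.93% − 4.30%) / (2.10 − 0.35) = 8.3600%
R_f = 4.30% − 0.35 × 8.3600% = 1.3740%
β_Farrow = Cov / Var(R_m) = 0.05628 / 0.03743 = 1.5036
E(R_Farrow) = R_f + β × MRP = 1.3740% + 1.5036 × 8.3600% = 13.94%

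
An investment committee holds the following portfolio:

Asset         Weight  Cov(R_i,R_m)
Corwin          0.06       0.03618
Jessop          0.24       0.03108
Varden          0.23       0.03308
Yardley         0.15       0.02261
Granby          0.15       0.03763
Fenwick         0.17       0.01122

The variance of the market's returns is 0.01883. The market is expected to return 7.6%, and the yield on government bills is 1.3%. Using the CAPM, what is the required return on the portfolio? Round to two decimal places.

β_Corwin = 0.03618 / 0.01883 = 1.9214
β_Jessop = 0.03108 / 0.01883 = 1.6506
β_Varden = 0.03308 / 0.01883 = 1.7568
β_Yardley = 0.02261 / 0.01883 = 1.2007
β_Granby = 0.03763 / 0.01883 = 1.9984
β_Fenwick = 0.01122 / 0.01883 = 0.5959
β_P = Σ w_i β_i = 0.06×1.9214 + 0.24×1.6506 + 0.23×1.7568 + 0.15×1.2007 + 0.15×1.9984 + 0.17×0.5959 = 1.4967
MRP = 7.6% − 1.3% = 6.30%
E(R_P) = R_f + β_P × MRP = 1.3% + 1.4967 × 6.3% = 10.73%

10.73%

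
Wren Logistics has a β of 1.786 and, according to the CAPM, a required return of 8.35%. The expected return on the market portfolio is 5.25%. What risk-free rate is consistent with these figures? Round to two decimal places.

1.31%

E(R) = R_f + β(E(R_m) − R_f) = R_f(1 − β) + β·E(R_m)
8.35% = R_f × (1 − 1.786) + 1.786 × 5.25%
8.35% = R_f × -0.786 + 9.37650%
R_f = (8.35% − 9.37650%) / -0.786 = 1.31%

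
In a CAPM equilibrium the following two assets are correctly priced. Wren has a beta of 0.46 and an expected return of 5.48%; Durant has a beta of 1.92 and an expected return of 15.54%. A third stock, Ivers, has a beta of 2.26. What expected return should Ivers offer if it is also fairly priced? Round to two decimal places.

MRP (SML slope) = (15.54% − 5.48%) / (1.92 − 0.46) = 10.06% / 1.46 = 6.8904%
R_f (intercept) = 5.48% − 0.46 × 6.8904% = 2.3104%
E(R_Ivers) = R_f + β × MRP = 2.3104% + 2.26 × 6.8904% = 17.88%

17.88%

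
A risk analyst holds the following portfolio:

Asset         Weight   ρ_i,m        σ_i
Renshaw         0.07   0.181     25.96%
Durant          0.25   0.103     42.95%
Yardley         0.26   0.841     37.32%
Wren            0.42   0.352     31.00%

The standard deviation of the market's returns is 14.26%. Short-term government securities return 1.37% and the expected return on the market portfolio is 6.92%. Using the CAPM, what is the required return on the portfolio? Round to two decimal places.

β_Renshaw = 0.181 × 25.96% / 14.26% = 0.3295
β_Durant = 0.103 × 42.95% / 14.26% = 0.3102
β_Yardley = 0.841 × 37.32% / 14.26% = 2.2010
β_Wren = 0.352 × 31.00% / 14.26% = 0.7652
β_P = Σ w_i β_i = 0.07×0.3295 + 0.25×0.3102 + 0.26×2.2010 + 0.42×0.7652 = 0.9943
MRP = 6.92% − 1.37% = 5.55%
E(R_P) = R_f + β_P × MRP = 1.37% + 0.9943 × 5.55% = 6.89%

6.89%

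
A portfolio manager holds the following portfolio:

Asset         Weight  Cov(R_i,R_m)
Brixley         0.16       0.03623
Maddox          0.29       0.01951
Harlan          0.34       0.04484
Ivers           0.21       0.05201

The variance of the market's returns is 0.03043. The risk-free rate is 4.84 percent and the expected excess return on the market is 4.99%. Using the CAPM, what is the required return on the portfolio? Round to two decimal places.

11.01%

β_Brixley = 0.03623 / 0.03043 = 1.1906
β_Maddox = 0.01951 / 0.03043 = 0.6411
β_Harlan = 0.04484 / 0.03043 = 1.4735
β_Ivers = 0.05201 / 0.03043 = 1.7092
β_P = Σ w_i β_i = 0.16×1.1906 + 0.29×0.6411 + 0.34×1.4735 + 0.21×1.7092 = 1.2363
E(R_P) = R_f + β_P × MRP = 4.84% + 1.2363 × 4.99% = 11.01%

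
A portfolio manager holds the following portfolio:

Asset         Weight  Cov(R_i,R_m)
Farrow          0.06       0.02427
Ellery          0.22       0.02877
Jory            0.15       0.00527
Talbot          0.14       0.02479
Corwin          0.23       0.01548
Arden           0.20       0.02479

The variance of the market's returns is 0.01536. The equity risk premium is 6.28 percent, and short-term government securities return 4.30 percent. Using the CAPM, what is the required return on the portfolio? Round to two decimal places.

12.71%

β_Farrow = 0.02427 / 0.01536 = 1.5801
β_Ellery = 0.02877 / 0.01536 = 1.8730
β_Jory = 0.00527 / 0.01536 = 0.3431
β_Talbot = 0.02479 / 0.01536 = 1.6139
β_Corwin = 0.01548 / 0.01536 = 1.0078
β_Arden = 0.02479 / 0.01536 = 1.6139
β_P = Σ w_i β_i = 0.06×1.5801 + 0.22×1.8730 + 0.15×0.3431 + 0.14×1.6139 + 0.23×1.0078 + 0.20×1.6139 = 1.3389
E(R_P) = R_f + β_P × MRP = 4.30% + 1.3389 × 6.28% = 12.71%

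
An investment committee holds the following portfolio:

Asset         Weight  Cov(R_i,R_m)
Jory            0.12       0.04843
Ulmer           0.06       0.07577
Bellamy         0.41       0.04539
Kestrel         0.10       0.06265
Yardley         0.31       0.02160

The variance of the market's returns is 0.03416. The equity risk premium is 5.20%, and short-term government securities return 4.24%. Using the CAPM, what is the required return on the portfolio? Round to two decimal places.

β_Jory = 0.04843 / 0.03416 = 1.4177
β_Ulmer = 0.07577 / 0.03416 = 2.2181
β_Bellamy = 0.04539 / 0.03416 = 1.3287
β_Kestrel = 0.06265 / 0.03416 = 1.8340
β_Yardley = 0.02160 / 0.03416 = 0.6323
β_P = Σ w_i β_i = 0.12×1.4177 + 0.06×2.2181 + 0.41×1.3287 + 0.10×1.8340 + 0.31×0.6323 = 1.2274
E(R_P) = R_f + β_P × MRP = 4.24% + 1.2274 × 5.20% = 10.62%

10.62%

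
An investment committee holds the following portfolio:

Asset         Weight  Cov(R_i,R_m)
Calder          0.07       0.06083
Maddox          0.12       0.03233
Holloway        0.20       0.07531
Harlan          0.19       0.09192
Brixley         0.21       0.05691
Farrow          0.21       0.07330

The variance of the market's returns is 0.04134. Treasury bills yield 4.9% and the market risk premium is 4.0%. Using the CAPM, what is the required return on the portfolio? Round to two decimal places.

11.48%

β_Calder = 0.06083 / 0.04134 = 1.4715
β_Maddox = 0.03233 / 0.04134 = 0.7821
β_Holloway = 0.07531 / 0.04134 = 1.8217
β_Harlan = 0.09192 / 0.04134 = 2.2235
β_Brixley = 0.05691 / 0.04134 = 1.3766
β_Farrow = 0.07330 / 0.04134 = 1.7731
β_P = Σ w_i β_i = 0.07×1.4715 + 0.12×0.7821 + 0.20×1.8217 + 0.19×2.2235 + 0.21×1.3766 + 0.21×1.7731 = 1.6451
E(R_P) = R_f + β_P × MRP = 4.9% + 1.6451 × 4.0% = 11.48%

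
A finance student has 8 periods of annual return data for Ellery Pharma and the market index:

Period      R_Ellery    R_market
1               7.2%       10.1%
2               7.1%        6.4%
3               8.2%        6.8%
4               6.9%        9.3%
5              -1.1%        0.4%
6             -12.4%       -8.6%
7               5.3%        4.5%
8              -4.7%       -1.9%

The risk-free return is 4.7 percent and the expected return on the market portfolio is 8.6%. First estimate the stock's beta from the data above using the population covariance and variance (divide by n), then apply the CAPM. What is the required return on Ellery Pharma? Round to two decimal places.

9.14%

Mean R_i = (7.2 + 7.1 + 8.2 + 6.9 − 1.1 − 12.4 + 5.3 − 4.7) / 8 = 2.0625%
Mean R_m = (10.1 + 6.4 + 6.8 + 9.3 + 0.4 − 8.6 + 4.5 − 1.9) / 8 = 3.3750%
Σ(R_i − R̄_i)(R_m − R̄_m) = 321.3825  ⇒  Cov = 321.3825 / 8 = 40.1728
Σ(R_m − R̄_m)² = 282.5550  ⇒  Var(R_m) = 282.5550 / 8 = 35.3194
β = Cov / Var(R_m) = 40.1728 / 35.3194 = 1.1374
MRP = 8.6% − 4.7% = 3.90%
E(R) = R_f + β × MRP = 4.7% + 1.1374 × 3.9% = 9.14%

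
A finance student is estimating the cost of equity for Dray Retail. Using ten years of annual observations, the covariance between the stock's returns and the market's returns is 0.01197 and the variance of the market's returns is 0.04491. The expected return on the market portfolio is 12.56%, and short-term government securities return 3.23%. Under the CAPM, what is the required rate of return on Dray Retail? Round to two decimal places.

5.72%

β = Cov(R_i, R_m) / Var(R_m) = 0.01197 / 0.04491 = 0.2665
MRP = 12.56% − 3.23% = 9.33%
E(R) = R_f + β × MRP = 3.23% + 0.2665 × 9.33% = 5.72%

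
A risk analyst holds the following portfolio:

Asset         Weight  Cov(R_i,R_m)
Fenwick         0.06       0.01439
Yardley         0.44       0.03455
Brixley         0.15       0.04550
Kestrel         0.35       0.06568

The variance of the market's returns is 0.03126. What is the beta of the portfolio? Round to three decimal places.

1.468

β_Fenwick = 0.01439 / 0.03126 = 0.4603
β_Yardley = 0.03455 / 0.03126 = 1.1052
β_Brixley = 0.04550 / 0.03126 = 1.4555
β_Kestrel = 0.06568 / 0.03126 = 2.1011
β_P = Σ w_i β_i = 0.06×0.4603 + 0.44×1.1052 + 0.15×1.4555 + 0.35×2.1011 = 1.4676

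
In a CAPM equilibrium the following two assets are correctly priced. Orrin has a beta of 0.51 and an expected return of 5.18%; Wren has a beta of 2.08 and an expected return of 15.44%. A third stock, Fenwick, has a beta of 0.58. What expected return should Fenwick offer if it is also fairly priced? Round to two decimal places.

5.64%

MRP (SML slope) = (15.44% − 5.18%) / (2.08 − 0.51) = 10.26% / 1.57 = 6.5350%
R_f (intercept) = 5.18% − 0.51 × 6.5350% = 1.8472%
E(R_Fenwick) = R_f + β × MRP = 1.8472% + 0.58 × 6.5350% = 5.64%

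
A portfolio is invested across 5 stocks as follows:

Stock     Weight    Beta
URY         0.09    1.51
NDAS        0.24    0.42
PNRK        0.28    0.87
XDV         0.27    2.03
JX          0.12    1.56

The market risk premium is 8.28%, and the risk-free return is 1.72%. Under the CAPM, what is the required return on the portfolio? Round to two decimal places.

β_P = Σ w_i β_i = 0.09×1.51 + 0.24×0.42 + 0.28×0.87 + 0.27×2.03 + 0.12×1.56 = 1.2156
E(R_P) = R_f + β_P × MRP = 1.72% + 1.2156 × 8.28% = 11.79%

11.79%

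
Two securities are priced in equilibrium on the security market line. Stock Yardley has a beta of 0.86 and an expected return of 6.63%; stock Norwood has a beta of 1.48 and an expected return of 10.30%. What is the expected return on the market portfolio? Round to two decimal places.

Both satisfy E(R) = R_f + β·MRP, so the slope of the SML is
MRP = (10.30% − 6.63%) / (1.48 − 0.86) = 3.67% / 0.62 = 5.9194%
R_f = E(R_Yardley) − β_Yardley·MRP = 6.63% − 0.86 × 5.9194% = 1.5393%
E(R_m) = R_f + MRP = 1.5393% + 5.9194% = 7.46%

7.46%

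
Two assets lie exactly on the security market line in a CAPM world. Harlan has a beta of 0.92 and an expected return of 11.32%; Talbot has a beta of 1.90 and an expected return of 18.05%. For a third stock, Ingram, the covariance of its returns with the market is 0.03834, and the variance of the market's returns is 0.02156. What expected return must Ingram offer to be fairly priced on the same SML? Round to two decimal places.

MRP = (18.05% − 11.32%) / (1.90 − 0.92) = 6.8673%
R_f = 11.32% − 0.92 × 6.8673% = 5.0021%
β_Ingram = Cov / Var(R_m) = 0.03834 / 0.02156 = 1.7783
E(R_Ingram) = R_f + β × MRP = 5.0021% + 1.7783 × 6.8673% = 17.21%

17.21%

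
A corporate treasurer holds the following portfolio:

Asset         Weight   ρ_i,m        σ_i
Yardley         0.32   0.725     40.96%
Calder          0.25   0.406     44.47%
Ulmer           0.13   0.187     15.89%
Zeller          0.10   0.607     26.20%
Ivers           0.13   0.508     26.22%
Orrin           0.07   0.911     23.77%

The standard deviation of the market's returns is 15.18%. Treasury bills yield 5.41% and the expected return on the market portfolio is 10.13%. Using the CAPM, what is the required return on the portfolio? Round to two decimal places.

β_Yardley = 0.725 × 40.96% / 15.18% = 1.9563
β_Calder = 0.406 × 44.47% / 15.18% = 1.1894
β_Ulmer = 0.187 × 15.89% / 15.18% = 0.1957
β_Zeller = 0.607 × 26.20% / 15.18% = 1.0477
β_Ivers = 0.508 × 26.22% / 15.18% = 0.8775
β_Orrin = 0.911 × 23.77% / 15.18% = 1.4265
β_P = Σ w_i β_i = 0.32×1.9563 + 0.25×1.1894 + 0.13×0.1957 + 0.10×1.0477 + 0.13×0.8775 + 0.07×1.4265 = 1.2675
MRP = 10.13% − 5.41% = 4.72%
E(R_P) = R_f + β_P × MRP = 5.41% + 1.2675 × 4.72% = 11.39%

11.39%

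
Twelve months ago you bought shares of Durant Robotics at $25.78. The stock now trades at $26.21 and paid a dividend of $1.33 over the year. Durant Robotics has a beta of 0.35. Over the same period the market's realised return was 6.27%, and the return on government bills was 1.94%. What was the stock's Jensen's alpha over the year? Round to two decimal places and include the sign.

+3.37%

Realised HPR = (P1 + D1 − P0) / P0 = (26.21 + 1.33 − 25.78) / 25.78 = 1.76 / 25.78 = 6.8270%
MRP = 6.27% − 1.94% = 4.33%
CAPM required = R_f + β·MRP = 1.94% + 0.35 × 4.33% = 3.4555%
α = realised − required = 6.8270% − 3.4555% = +3.37%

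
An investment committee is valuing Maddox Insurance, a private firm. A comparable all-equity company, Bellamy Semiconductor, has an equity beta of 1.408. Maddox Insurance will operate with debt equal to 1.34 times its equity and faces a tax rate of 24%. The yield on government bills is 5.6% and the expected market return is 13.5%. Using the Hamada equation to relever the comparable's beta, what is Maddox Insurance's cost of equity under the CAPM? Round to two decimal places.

28.05%

β_L = β_U × [1 + (1 − t)(D/E)] = 1.408 × [1 + (1 − 0.24) × 1.34]
    = 1.408 × [1 + 0.76 × 1.34] = 1.408 × 2.0184 = 2.8419
MRP = 13.5% − 5.6% = 7.90%
E(R) = R_f + β_L × MRP = 5.6% + 2.8419 × 7.9% = 28.05%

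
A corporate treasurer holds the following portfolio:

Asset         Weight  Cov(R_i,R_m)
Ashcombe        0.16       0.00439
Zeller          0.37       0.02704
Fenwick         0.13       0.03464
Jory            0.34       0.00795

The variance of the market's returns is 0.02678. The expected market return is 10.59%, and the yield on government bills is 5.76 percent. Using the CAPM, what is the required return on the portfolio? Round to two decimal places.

β_Ashcombe = 0.00439 / 0.02678 = 0.1639
β_Zeller = 0.02704 / 0.02678 = 1.0097
β_Fenwick = 0.03464 / 0.02678 = 1.2935
β_Jory = 0.00795 / 0.02678 = 0.2969
β_P = Σ w_i β_i = 0.16×0.1639 + 0.37×1.0097 + 0.13×1.2935 + 0.34×0.2969 = 0.6689
MRP = 10.59% − 5.76% = 4.83%
E(R_P) = R_f + β_P × MRP = 5.76% + 0.6689 × 4.83% = 8.99%

8.99%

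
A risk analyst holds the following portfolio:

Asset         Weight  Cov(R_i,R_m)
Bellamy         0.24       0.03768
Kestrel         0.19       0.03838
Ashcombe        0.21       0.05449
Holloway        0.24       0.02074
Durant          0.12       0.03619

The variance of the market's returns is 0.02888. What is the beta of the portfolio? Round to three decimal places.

β_Bellamy = 0.03768 / 0.02888 = 1.3047
β_Kestrel = 0.03838 / 0.02888 = 1.3289
β_Ashcombe = 0.05449 / 0.02888 = 1.8868
β_Holloway = 0.02074 / 0.02888 = 0.7181
β_Durant = 0.03619 / 0.02888 = 1.2531
β_P = Σ w_i β_i = 0.24×1.3047 + 0.19×1.3289 + 0.21×1.8868 + 0.24×0.7181 + 0.12×1.2531 = 1.2846

1.285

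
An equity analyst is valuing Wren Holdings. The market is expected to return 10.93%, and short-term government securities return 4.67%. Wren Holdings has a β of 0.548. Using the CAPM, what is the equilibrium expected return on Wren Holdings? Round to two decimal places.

Market risk premium = E(R_m) − R_f = 10.93% − 4.67% = 6.26%
E(R) = R_f + β × MRP = 4.67% + 0.548 × 6.26% = 8.10%

8.10%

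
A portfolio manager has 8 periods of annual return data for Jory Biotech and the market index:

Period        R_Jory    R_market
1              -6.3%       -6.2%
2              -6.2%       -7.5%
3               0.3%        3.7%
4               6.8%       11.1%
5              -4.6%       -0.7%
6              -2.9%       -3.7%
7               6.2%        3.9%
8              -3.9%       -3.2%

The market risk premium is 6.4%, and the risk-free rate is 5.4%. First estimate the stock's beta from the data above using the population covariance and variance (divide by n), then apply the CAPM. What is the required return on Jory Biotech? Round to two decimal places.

10.35%

Mean R_i = (-6.3 − 6.2 + 0.3 + 6.8 − 4.6 − 2.9 + 6.2 − 3.9) / 8 = -1.3250%
Mean R_m = (-6.2 − 7.5 + 3.7 + 11.1 − 0.7 − 3.7 + 3.9 − 3.2) / 8 = -0.3250%
Σ(R_i − R̄_i)(R_m − R̄_m) = 209.3150  ⇒  Cov = 209.3150 / 8 = 26.1644
Σ(R_m − R̄_m)² = 270.3750  ⇒  Var(R_m) = 270.3750 / 8 = 33.7969
β = Cov / Var(R_m) = 26.1644 / 33.7969 = 0.7742
E(R) = R_f + β × MRP = 5.4% + 0.7742 × 6.4% = 10.35%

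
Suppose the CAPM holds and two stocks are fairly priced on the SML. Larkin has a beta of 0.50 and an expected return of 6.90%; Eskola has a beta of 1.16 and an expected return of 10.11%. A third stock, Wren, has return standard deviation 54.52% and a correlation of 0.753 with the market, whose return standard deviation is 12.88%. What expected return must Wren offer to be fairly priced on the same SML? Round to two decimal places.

19.97%

MRP = (10.11% − 6.90%) / (1.16 − 0.50) = 4.8636%
R_f = 6.90% − 0.50 × 4.8636% = 4.4682%
β_Wren = ρ·σ_i/σ_m = 0.753 × 54.52 / 12.88 = 3.1874
E(R_Wren) = R_f + β × MRP = 4.4682% + 3.1874 × 4.8636% = 19.97%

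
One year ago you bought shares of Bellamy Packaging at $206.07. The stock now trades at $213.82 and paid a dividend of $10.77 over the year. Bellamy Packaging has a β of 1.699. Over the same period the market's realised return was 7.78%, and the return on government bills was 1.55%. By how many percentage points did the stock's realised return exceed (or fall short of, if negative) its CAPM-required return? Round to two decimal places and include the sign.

-3.15%

Realised HPR = (P1 + D1 − P0) / P0 = (213.82 + 10.77 − 206.07) / 206.07 = 18.52 / 206.07 = 8.9872%
MRP = 7.78% − 1.55% = 6.23%
CAPM required = R_f + β·MRP = 1.55% + 1.699 × 6.23% = 12.13477%
α = realised − required = 8.9872% − 12.13477% = -3.15%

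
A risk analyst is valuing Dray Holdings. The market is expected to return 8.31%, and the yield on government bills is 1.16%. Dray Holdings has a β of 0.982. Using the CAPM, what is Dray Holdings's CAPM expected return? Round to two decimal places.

8.18%

Market risk premium = E(R_m) − R_f = 8.31% − 1.16% = 7.15%
E(R) = R_f + β × MRP = 1.16% + 0.982 × 7.15% = 8.18%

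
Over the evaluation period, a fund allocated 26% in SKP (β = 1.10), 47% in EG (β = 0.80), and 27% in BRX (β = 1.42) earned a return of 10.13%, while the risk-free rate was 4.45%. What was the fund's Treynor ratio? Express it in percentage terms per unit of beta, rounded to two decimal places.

β_P = 0.26×1.10 + 0.47×0.80 + 0.27×1.42 = 1.0454
Treynor = (R_P − R_f) / β_P = (10.13% − 4.45%) / 1.0454 = 5.68% / 1.0454 = 5.43%

5.43%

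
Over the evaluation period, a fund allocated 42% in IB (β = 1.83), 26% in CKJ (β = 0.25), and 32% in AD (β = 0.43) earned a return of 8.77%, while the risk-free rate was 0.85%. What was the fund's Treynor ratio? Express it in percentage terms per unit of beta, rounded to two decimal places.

β_P = 0.42×1.83 + 0.26×0.25 + 0.32×0.43 = 0.9712
Treynor = (R_P − R_f) / β_P = (8.77% − 0.85%) / 0.9712 = 7.92% / 0.9712 = 8.15%

8.15%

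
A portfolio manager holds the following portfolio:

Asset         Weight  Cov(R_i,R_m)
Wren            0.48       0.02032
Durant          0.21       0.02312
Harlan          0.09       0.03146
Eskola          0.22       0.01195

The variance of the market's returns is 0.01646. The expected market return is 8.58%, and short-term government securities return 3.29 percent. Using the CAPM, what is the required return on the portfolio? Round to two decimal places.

9.74%

β_Wren = 0.02032 / 0.01646 = 1.2345
β_Durant = 0.02312 / 0.01646 = 1.4046
β_Harlan = 0.03146 / 0.01646 = 1.9113
β_Eskola = 0.01195 / 0.01646 = 0.7260
β_P = Σ w_i β_i = 0.48×1.2345 + 0.21×1.4046 + 0.09×1.9113 + 0.22×0.7260 = 1.2193
MRP = 8.58% − 3.29% = 5.29%
E(R_P) = R_f + β_P × MRP = 3.29% + 1.2193 × 5.29% = 9.74%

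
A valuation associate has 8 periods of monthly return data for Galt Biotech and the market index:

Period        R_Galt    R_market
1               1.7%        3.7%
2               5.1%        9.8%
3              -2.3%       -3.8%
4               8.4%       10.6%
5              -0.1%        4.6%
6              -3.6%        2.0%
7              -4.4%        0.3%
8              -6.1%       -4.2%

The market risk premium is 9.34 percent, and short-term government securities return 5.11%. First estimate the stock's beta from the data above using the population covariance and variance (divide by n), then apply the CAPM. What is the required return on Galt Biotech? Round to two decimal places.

12.75%

Mean R_i = (1.7 + 5.1 − 2.3 + 8.4 − 0.1 − 3.6 − 4.4 − 6.1) / 8 = -0.1625%
Mean R_m = (3.7 + 9.8 − 3.8 + 10.6 + 4.6 + 2.0 + 0.3 − 4.2) / 8 = 2.8750%
Σ(R_i − R̄_i)(R_m − R̄_m) = 174.4275  ⇒  Cov = 174.4275 / 8 = 21.8034
Σ(R_m − R̄_m)² = 213.2950  ⇒  Var(R_m) = 213.2950 / 8 = 26.6619
β = Cov / Var(R_m) = 21.8034 / 26.6619 = 0.8178
E(R) = R_f + β × MRP = 5.11% + 0.8178 × 9.34% = 12.75%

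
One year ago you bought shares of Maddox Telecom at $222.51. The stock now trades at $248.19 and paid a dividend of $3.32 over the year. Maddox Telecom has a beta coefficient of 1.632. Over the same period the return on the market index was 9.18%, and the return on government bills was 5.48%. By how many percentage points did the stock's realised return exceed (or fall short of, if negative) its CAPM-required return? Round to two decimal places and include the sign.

+1.51%

Realised HPR = (P1 + D1 − P0) / P0 = (248.19 + 3.32 − 222.51) / 222.51 = 29.00 / 222.51 = 13.0331%
MRP = 9.18% − 5.48% = 3.70%
CAPM required = R_f + β·MRP = 5.48% + 1.632 × 3.70% = 11.51840%
α = realised − required = 13.0331% − 11.51840% = +1.51%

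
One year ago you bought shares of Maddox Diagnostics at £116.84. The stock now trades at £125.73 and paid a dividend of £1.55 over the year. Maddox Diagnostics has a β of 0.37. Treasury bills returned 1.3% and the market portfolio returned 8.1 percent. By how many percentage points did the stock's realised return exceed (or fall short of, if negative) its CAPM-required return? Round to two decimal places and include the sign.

+5.12%

Realised HPR = (P1 + D1 − P0) / P0 = (125.73 + 1.55 − 116.84) / 116.84 = 10.44 / 116.84 = 8.9353%
MRP = 8.1% − 1.3% = 6.80%
CAPM required = R_f + β·MRP = 1.3% + 0.37 × 6.8% = 3.8160%
α = realised − required = 8.9353% − 3.8160% = +5.12%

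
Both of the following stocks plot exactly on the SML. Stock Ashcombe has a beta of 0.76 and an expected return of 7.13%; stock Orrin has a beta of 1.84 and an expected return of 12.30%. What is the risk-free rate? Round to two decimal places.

3.49%

Both satisfy E(R) = R_f + β·MRP, so the slope of the SML is
MRP = (12.30% − 7.13%) / (1.84 − 0.76) = 5.17% / 1.08 = 4.7870%
R_f = E(R_Ashcombe) − β_Ashcombe·MRP = 7.13% − 0.76 × 4.7870% = 3.4919%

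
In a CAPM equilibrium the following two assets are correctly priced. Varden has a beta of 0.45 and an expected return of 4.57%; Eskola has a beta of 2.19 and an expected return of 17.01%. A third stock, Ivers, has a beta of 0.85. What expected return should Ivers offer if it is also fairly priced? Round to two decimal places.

MRP (SML slope) = (17.01% − 4.57%) / (2.19 − 0.45) = 12.44% / 1.74 = 7.1494%
R_f (intercept) = 4.57% − 0.45 × 7.1494% = 1.3528%
E(R_Ivers) = R_f + β × MRP = 1.3528% + 0.85 × 7.1494% = 7.43%

7.43%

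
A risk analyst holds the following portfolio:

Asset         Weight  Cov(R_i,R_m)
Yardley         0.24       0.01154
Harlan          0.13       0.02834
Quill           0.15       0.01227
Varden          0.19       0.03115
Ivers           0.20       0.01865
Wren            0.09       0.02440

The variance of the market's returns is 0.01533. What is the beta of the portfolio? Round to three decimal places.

β_Yardley = 0.01154 / 0.01533 = 0.7528
β_Harlan = 0.02834 / 0.01533 = 1.8487
β_Quill = 0.01227 / 0.01533 = 0.8004
β_Varden = 0.03115 / 0.01533 = 2.0320
β_Ivers = 0.01865 / 0.01533 = 1.2166
β_Wren = 0.02440 / 0.01533 = 1.5917
β_P = Σ w_i β_i = 0.24×0.7528 + 0.13×1.8487 + 0.15×0.8004 + 0.19×2.0320 + 0.20×1.2166 + 0.09×1.5917 = 1.3137

1.314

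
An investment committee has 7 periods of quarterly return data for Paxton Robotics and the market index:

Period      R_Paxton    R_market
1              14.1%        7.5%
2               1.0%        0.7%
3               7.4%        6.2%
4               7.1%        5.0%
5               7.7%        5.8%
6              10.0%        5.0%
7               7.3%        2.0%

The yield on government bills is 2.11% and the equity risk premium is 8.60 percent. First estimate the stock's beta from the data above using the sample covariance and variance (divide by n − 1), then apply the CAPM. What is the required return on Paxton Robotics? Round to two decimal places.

Mean R_i = (14.1 + 1.0 + 7.4 + 7.1 + 7.7 + 10.0 + 7.3) / 7 = 7.8000%
Mean R_m = (7.5 + 0.7 + 6.2 + 5.0 + 5.8 + 5.0 + 2.0) / 7 = 4.6000%
Σ(R_i − R̄_i)(R_m − R̄_m) = 45.9300  ⇒  Cov = 45.9300 / 6 = 7.6550
Σ(R_m − R̄_m)² = 34.7000  ⇒  Var(R_m) = 34.7000 / 6 = 5.7833
β = Cov / Var(R_m) = 7.6550 / 5.7833 = 1.3236
E(R) = R_f + β × MRP = 2.11% + 1.3236 × 8.60% = 13.49%

13.49%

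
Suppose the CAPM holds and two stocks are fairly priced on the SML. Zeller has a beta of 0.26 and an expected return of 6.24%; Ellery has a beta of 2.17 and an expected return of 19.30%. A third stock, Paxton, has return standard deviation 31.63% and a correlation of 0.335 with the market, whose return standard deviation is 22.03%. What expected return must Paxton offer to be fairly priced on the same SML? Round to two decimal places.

7.75%

MRP = (19.30% − 6.24%) / (2.17 − 0.26) = 6.8377%
R_f = 6.24% − 0.26 × 6.8377% = 4.4622%
β_Paxton = ρ·σ_i/σ_m = 0.335 × 31.63 / 22.03 = 0.4810
E(R_Paxton) = R_f + β × MRP = 4.4622% + 0.4810 × 6.8377% = 7.75%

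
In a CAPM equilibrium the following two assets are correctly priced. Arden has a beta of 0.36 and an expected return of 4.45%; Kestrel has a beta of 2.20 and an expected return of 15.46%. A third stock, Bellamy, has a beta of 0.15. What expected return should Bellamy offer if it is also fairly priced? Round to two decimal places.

MRP (SML slope) = (15.46% − 4.45%) / (2.20 − 0.36) = 11.01% / 1.84 = 5.9837%
R_f (intercept) = 4.45% − 0.36 × 5.9837% = 2.2959%
E(R_Bellamy) = R_f + β × MRP = 2.2959% + 0.15 × 5.9837% = 3.19%

3.19%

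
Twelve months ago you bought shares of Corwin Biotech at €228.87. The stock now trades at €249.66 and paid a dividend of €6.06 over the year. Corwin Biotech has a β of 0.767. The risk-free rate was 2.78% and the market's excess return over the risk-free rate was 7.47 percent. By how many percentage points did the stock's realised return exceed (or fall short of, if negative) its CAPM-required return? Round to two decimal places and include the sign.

Realised HPR = (P1 + D1 − P0) / P0 = (249.66 + 6.06 − 228.87) / 228.87 = 26.85 / 228.87 = 11.7316%
CAPM required = R_f + β·MRP = 2.78% + 0.767 × 7.47% = 8.50949%
α = realised − required = 11.7316% − 8.50949% = +3.22%

+3.22%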